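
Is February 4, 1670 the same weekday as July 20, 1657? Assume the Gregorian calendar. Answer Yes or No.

From Jul 20, 1657 to Feb 4, 1670 is 4582 days.
4582 mod 7 = 4, so they are different weekdays.
(Jul 20, 1657 is a Friday; Feb 4, 1670 is a Tuesday.)

No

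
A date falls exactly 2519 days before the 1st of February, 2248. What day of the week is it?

Wednesday

Feb 1, 2248 is a Tuesday.
2519 mod 7 = 6, so 2519 days before a Tuesday is Tuesday − 6 = Wednesday.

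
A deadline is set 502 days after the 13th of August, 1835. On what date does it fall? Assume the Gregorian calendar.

December 27, 1836

+366 (one year; includes Feb 29, 1836) → Aug 13, 1836 (136 left).
Aug has 31 days: +19 → Sep 1, 1836 (117 left).
Sep has 30 days: +30 → Oct 1, 1836 (87 left).
Oct has 31 days: +31 → Nov 1, 1836 (56 left).
Nov has 30 days: +30 → Dec 1, 1836 (26 left).
+26 → Dec 27, 1836.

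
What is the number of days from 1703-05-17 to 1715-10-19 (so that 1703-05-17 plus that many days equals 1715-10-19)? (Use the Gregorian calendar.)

May 17, 1703 → May 17, 1704: 366 days (Feb 29, 1704 is in that span).
May 17, 1704 → May 17, 1705: 365 days.
May 17, 1705 → May 17, 1706: 365 days.
May 17, 1706 → May 17, 1707: 365 days.
May 17, 1707 → May 17, 1708: 366 days (Feb 29, 1708 is in that span).
May 17, 1708 → May 17, 1709: 365 days.
May 17, 1709 → May 17, 1710: 365 days.
May 17, 1710 → May 17, 1711: 365 days.
May 17, 1711 → May 17, 1712: 366 days (Feb 29, 1712 is in that span).
May 17, 1712 → May 17, 1713: 365 days.
May 17, 1713 → May 17, 1714: 365 days.
May 17, 1714 → May 17, 1715: 365 days.
May 17, 1715 → Jun 17, 1715: 31 days (May has 31).
Jun 17, 1715 → Jul 17, 1715: 30 days (June has 30).
Jul 17, 1715 → Aug 17, 1715: 31 days (July has 31).
Aug 17, 1715 → Sep 17, 1715: 31 days (August has 31).
Sep 17, 1715 → Oct 17, 1715: 30 days (September has 30).
Oct 17, 1715 → Oct 19, 1715: 2 days.
Total: 4538 days.

4538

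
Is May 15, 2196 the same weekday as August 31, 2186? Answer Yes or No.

From Aug 31, 2186 to May 15, 2196 is 3545 days.
3545 mod 7 = 3, so they are different weekdays.
(Aug 31, 2186 is a Thursday; May 15, 2196 is a Sunday.)

No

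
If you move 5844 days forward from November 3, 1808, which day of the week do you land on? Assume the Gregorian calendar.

Wednesday

First find the weekday of Nov 3, 1808. Doomsday rule: the anchor day for the 1800s is Friday. For year 08: 8÷12 = 0 r 8, and 8÷4 = 2, so 0+8+2 = 10.
Friday + 10 ≡ Monday — that's 1808's doomsday.
In November the doomsday date is Nov 7.
Nov 3 is 4 days before Nov 7; 4 mod 7 = 4, so Monday − 4 = Thursday.
5844 mod 7 = 6, so 5844 days after a Thursday is Thursday + 6 = Wednesday.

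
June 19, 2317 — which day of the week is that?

Tuesday

Doomsday rule: the anchor day for the 2300s is Wednesday. For year 17: 17÷12 = 1 r 5, and 5÷4 = 1, so 1+5+1 = 7.
Wednesday + 7 ≡ Wednesday — that's 2317's doomsday.
In June the doomsday date is Jun 6.
Jun 19 is 13 days after Jun 6; 13 mod 7 = 6, so Wednesday + 6 = Tuesday.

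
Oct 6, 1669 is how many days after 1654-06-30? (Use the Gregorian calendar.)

5577

Jun 30, 1654 → Jun 30, 1655: 365 days.
Jun 30, 1655 → Jun 30, 1656: 366 days (Feb 29, 1656 is in that span).
Jun 30, 1656 → Jun 30, 1657: 365 days.
Jun 30, 1657 → Jun 30, 1658: 365 days.
Jun 30, 1658 → Jun 30, 1659: 365 days.
Jun 30, 1659 → Jun 30, 1660: 366 days (Feb 29, 1660 is in that span).
Jun 30, 1660 → Jun 30, 1661: 365 days.
Jun 30, 1661 → Jun 30, 1662: 365 days.
Jun 30, 1662 → Jun 30, 1663: 365 days.
Jun 30, 1663 → Jun 30, 1664: 366 days (Feb 29, 1664 is in that span).
Jun 30, 1664 → Jun 30, 1665: 365 days.
Jun 30, 1665 → Jun 30, 1666: 365 days.
Jun 30, 1666 → Jun 30, 1667: 365 days.
Jun 30, 1667 → Jun 30, 1668: 366 days (Feb 29, 1668 is in that span).
Jun 30, 1668 → Jun 30, 1669: 365 days.
Jun 30, 1669 → Jul 30, 1669: 30 days (June has 30).
Jul 30, 1669 → Aug 30, 1669: 31 days (July has 31).
Aug 30, 1669 → Sep 30, 1669: 31 days (August has 31).
Sep 30, 1669 → Oct 6, 1669: 6 days.
Total: 5577 days.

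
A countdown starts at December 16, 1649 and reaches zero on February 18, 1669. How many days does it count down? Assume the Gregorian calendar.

7004

Dec 16, 1649 → Dec 16, 1650: 365 days.
Dec 16, 1650 → Dec 16, 1651: 365 days.
Dec 16, 1651 → Dec 16, 1652: 366 days (Feb 29, 1652 is in that span).
Dec 16, 1652 → Dec 16, 1653: 365 days.
Dec 16, 1653 → Dec 16, 1654: 365 days.
Dec 16, 1654 → Dec 16, 1655: 365 days.
Dec 16, 1655 → Dec 16, 1656: 366 days (Feb 29, 1656 is in that span).
Dec 16, 1656 → Dec 16, 1657: 365 days.
Dec 16, 1657 → Dec 16, 1658: 365 days.
Dec 16, 1658 → Dec 16, 1659: 365 days.
Dec 16, 1659 → Dec 16, 1660: 366 days (Feb 29, 1660 is in that span).
Dec 16, 1660 → Dec 16, 1661: 365 days.
Dec 16, 1661 → Dec 16, 1662: 365 days.
Dec 16, 1662 → Dec 16, 1663: 365 days.
Dec 16, 1663 → Dec 16, 1664: 366 days (Feb 29, 1664 is in that span).
Dec 16, 1664 → Dec 16, 1665: 365 days.
Dec 16, 1665 → Dec 16, 1666: 365 days.
Dec 16, 1666 → Dec 16, 1667: 365 days.
Dec 16, 1667 → Dec 16, 1668: 366 days (Feb 29, 1668 is in that span).
Dec 16, 1668 → Jan 16, 1669: 31 days (December has 31).
Jan 16, 1669 → Feb 16, 1669: 31 days (January has 31).
Feb 16, 1669 → Feb 18, 1669: 2 days.
Total: 7004 days.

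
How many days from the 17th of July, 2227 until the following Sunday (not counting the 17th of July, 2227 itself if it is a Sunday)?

5

Jul 17, 2227 is a Tuesday.
From Tuesday to the next Sunday is 5 days.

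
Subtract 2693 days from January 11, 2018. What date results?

August 28, 2010

−365 (one year) → Jan 11, 2017 (2328 left).
−366 (one year; includes Feb 29, 2016) → Jan 11, 2016 (1962 left).
−365 (one year) → Jan 11, 2015 (1597 left).
−365 (one year) → Jan 11, 2014 (1232 left).
−365 (one year) → Jan 11, 2013 (867 left).
−366 (one year; includes Feb 29, 2012) → Jan 11, 2012 (501 left).
−365 (one year) → Jan 11, 2011 (136 left).
−11 → Dec 31, 2010 (end of Dec, 31 days; 125 left).
−31 → Nov 30, 2010 (end of Nov, 30 days; 94 left).
−30 → Oct 31, 2010 (end of Oct, 31 days; 64 left).
−31 → Sep 30, 2010 (end of Sep, 30 days; 33 left).
−30 → Aug 31, 2010 (end of Aug, 31 days; 3 left).
−3 → Aug 28, 2010.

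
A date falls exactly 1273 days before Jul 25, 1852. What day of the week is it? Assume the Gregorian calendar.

Monday

Jul 25, 1852 is a Sunday.
1273 mod 7 = 6, so 1273 days before a Sunday is Sunday − 6 = Monday.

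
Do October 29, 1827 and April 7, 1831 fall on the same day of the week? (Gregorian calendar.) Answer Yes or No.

From Oct 29, 1827 to Apr 7, 1831 is 1256 days.
1256 mod 7 = 3, so they are different weekdays.
(Oct 29, 1827 is a Monday; Apr 7, 1831 is a Thursday.)

No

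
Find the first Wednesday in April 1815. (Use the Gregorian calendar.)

April 1, 1815 is a Saturday.
The first Wednesday is therefore April 5 (4 days later).

April 5, 1815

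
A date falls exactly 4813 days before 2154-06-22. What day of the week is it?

First find the weekday of Jun 22, 2154. Doomsday rule: the anchor day for the 2100s is Sunday. For year 54: 54÷12 = 4 r 6, and 6÷4 = 1, so 4+6+1 = 11.
Sunday + 11 ≡ Thursday — that's 2154's doomsday.
In June the doomsday date is Jun 6.
Jun 22 is 16 days after Jun 6; 16 mod 7 = 2, so Thursday + 2 = Saturday.
4813 mod 7 = 4, so 4813 days before a Saturday is Saturday − 4 = Tuesday.

Tuesday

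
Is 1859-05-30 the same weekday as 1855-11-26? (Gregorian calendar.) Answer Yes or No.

From Nov 26, 1855 to May 30, 1859 is 1281 days.
1281 mod 7 = 0, so they are the same weekday.
(Nov 26, 1855 is a Monday; May 30, 1859 is a Monday.)

Yes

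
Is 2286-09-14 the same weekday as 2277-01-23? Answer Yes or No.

From Jan 23, 2277 to Sep 14, 2286 is 3521 days.
3521 mod 7 = 0, so they are the same weekday.
(Jan 23, 2277 is a Tuesday; Sep 14, 2286 is a Tuesday.)

Yes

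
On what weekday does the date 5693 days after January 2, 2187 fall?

Thursday

Jan 2, 2187 is a Tuesday.
5693 mod 7 = 2, so 5693 days after a Tuesday is Tuesday + 2 = Thursday.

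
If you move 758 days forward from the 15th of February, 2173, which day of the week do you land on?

Wednesday

Feb 15, 2173 is a Monday.
758 mod 7 = 2, so 758 days after a Monday is Monday + 2 = Wednesday.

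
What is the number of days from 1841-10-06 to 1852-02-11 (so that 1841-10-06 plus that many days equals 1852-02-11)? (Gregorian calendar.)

Oct 6, 1841 → Oct 6, 1842: 365 days.
Oct 6, 1842 → Oct 6, 1843: 365 days.
Oct 6, 1843 → Oct 6, 1844: 366 days (Feb 29, 1844 is in that span).
Oct 6, 1844 → Oct 6, 1845: 365 days.
Oct 6, 1845 → Oct 6, 1846: 365 days.
Oct 6, 1846 → Oct 6, 1847: 365 days.
Oct 6, 1847 → Oct 6, 1848: 366 days (Feb 29, 1848 is in that span).
Oct 6, 1848 → Oct 6, 1849: 365 days.
Oct 6, 1849 → Oct 6, 1850: 365 days.
Oct 6, 1850 → Oct 6, 1851: 365 days.
Oct 6, 1851 → Nov 6, 1851: 31 days (October has 31).
Nov 6, 1851 → Dec 6, 1851: 30 days (November has 30).
Dec 6, 1851 → Jan 6, 1852: 31 days (December has 31).
Jan 6, 1852 → Feb 6, 1852: 31 days (January has 31).
Feb 6, 1852 → Feb 11, 1852: 5 days.
Total: 3780 days.

3780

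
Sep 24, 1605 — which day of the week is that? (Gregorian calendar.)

Doomsday rule: the anchor day for the 1600s is Tuesday. For year 05: 5÷12 = 0 r 5, and 5÷4 = 1, so 0+5+1 = 6.
Tuesday + 6 ≡ Monday — that's 1605's doomsday.
In September the doomsday date is Sep 5.
Sep 24 is 19 days after Sep 5; 19 mod 7 = 5, so Monday + 5 = Saturday.

Saturday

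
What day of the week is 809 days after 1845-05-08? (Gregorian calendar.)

Monday

May 8, 1845 is a Thursday.
809 mod 7 = 4, so 809 days after a Thursday is Thursday + 4 = Monday.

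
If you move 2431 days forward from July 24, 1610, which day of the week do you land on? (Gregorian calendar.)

First find the weekday of Jul 24, 1610. Doomsday rule: the anchor day for the 1600s is Tuesday. For year 10: 10÷12 = 0 r 10, and 10÷4 = 2, so 0+10+2 = 12.
Tuesday + 12 ≡ Sunday — that's 1610's doomsday.
In July the doomsday date is Jul 11.
Jul 24 is 13 days after Jul 11; 13 mod 7 = 6, so Sunday + 6 = Saturday.
2431 mod 7 = 2, so 2431 days after a Saturday is Saturday + 2 = Monday.

Monday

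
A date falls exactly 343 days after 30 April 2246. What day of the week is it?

First find the weekday of Apr 30, 2246. Doomsday rule: the anchor day for the 2200s is Friday. For year 46: 46÷12 = 3 r 10, and 10÷4 = 2, so 3+10+2 = 15.
Friday + 15 ≡ Saturday — that's 2246's doomsday.
In April the doomsday date is Apr 4.
Apr 30 is 26 days after Apr 4; 26 mod 7 = 5, so Saturday + 5 = Thursday.
343 mod 7 = 0, so 343 days after a Thursday is Thursday + 0 = Thursday.

Thursday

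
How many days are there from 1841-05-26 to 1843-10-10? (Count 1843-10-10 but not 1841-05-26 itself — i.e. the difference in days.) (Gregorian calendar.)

867

May 26, 1841 → May 26, 1842: 365 days.
May 26, 1842 → May 26, 1843: 365 days.
May 26, 1843 → Jun 26, 1843: 31 days (May has 31).
Jun 26, 1843 → Jul 26, 1843: 30 days (June has 30).
Jul 26, 1843 → Aug 26, 1843: 31 days (July has 31).
Aug 26, 1843 → Sep 26, 1843: 31 days (August has 31).
Sep 26, 1843 → Oct 10, 1843: 14 days.
Total: 867 days.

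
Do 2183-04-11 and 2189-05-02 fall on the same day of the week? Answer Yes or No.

From Apr 11, 2183 to May 2, 2189 is 2213 days.
2213 mod 7 = 1, so they are different weekdays.
(Apr 11, 2183 is a Friday; May 2, 2189 is a Saturday.)

No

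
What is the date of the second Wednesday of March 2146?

March 9, 2146

March 1, 2146 is a Tuesday.
The first Wednesday is therefore March 2 (1 days later).
The second Wednesday is 2 + 1×7 = March 9.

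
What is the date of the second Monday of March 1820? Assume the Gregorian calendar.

March 1, 1820 is a Wednesday.
The first Monday is therefore March 6 (5 days later).
The second Monday is 6 + 1×7 = March 13.

March 13, 1820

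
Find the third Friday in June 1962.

June 15, 1962

June 1, 1962 is a Friday.
The first Friday is therefore June 1 (same day).
The third Friday is 1 + 2×7 = June 15.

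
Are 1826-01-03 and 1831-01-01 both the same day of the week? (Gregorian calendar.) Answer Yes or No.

No

From Jan 3, 1826 to Jan 1, 1831 is 1824 days.
1824 mod 7 = 4, so they are different weekdays.
(Jan 3, 1826 is a Tuesday; Jan 1, 1831 is a Saturday.)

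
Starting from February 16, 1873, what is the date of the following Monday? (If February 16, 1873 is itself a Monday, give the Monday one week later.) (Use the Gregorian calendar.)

Feb 16, 1873 is a Sunday.
From Sunday to the next Monday is 1 day.
Feb 16, 1873 + 1 = Feb 17, 1873.

February 17, 1873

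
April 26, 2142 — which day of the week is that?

Thursday

Doomsday rule: the anchor day for the 2100s is Sunday. For year 42: 42÷12 = 3 r 6, and 6÷4 = 1, so 3+6+1 = 10.
Sunday + 10 ≡ Wednesday — that's 2142's doomsday.
In April the doomsday date is Apr 4.
Apr 26 is 22 days after Apr 4; 22 mod 7 = 1, so Wednesday + 1 = Thursday.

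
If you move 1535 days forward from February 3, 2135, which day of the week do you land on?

Saturday

First find the weekday of Feb 3, 2135. Doomsday rule: the anchor day for the 2100s is Sunday. For year 35: 35÷12 = 2 r 11, and 11÷4 = 2, so 2+11+2 = 15.
Sunday + 15 ≡ Monday — that's 2135's doomsday.
In February the doomsday date is Feb 28 (2135 is not a leap year).
Feb 3 is 25 days before Feb 28; 25 mod 7 = 4, so Monday − 4 = Thursday.
1535 mod 7 = 2, so 1535 days after a Thursday is Thursday + 2 = Saturday.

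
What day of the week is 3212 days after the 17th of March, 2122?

Monday

First find the weekday of Mar 17, 2122. Doomsday rule: the anchor day for the 2100s is Sunday. For year 22: 22÷12 = 1 r 10, and 10÷4 = 2, so 1+10+2 = 13.
Sunday + 13 ≡ Saturday — that's 2122's doomsday.
In March the doomsday date is Mar 14.
Mar 17 is 3 days after Mar 14; 3 mod 7 = 3, so Saturday + 3 = Tuesday.
3212 mod 7 = 6, so 3212 days after a Tuesday is Tuesday + 6 = Monday.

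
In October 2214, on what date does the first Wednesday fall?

October 1, 2214 is a Saturday.
The first Wednesday is therefore October 5 (4 days later).

October 5, 2214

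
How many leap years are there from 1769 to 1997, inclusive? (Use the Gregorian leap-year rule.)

Multiples of 4 in [1769,1997]: 57.
Of those, multiples of 100: 2 (not leap unless ÷400).
Multiples of 400: 0.
Leap years = 57 − 2 + 0 = 55.

55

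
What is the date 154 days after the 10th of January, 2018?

June 13, 2018

Jan has 31 days: +22 → Feb 1, 2018 (132 left).
Feb has 28 days: +28 → Mar 1, 2018 (104 left).
Mar has 31 days: +31 → Apr 1, 2018 (73 left).
Apr has 30 days: +30 → May 1, 2018 (43 left).
May has 31 days: +31 → Jun 1, 2018 (12 left).
+12 → Jun 13, 2018.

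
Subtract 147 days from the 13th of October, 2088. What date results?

−13 → Sep 30, 2088 (end of Sep, 30 days; 134 left).
−30 → Aug 31, 2088 (end of Aug, 31 days; 104 left).
−31 → Jul 31, 2088 (end of Jul, 31 days; 73 left).
−31 → Jun 30, 2088 (end of Jun, 30 days; 42 left).
−30 → May 31, 2088 (end of May, 31 days; 12 left).
−12 → May 19, 2088.

May 19, 2088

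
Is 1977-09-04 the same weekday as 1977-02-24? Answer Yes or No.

From Feb 24, 1977 to Sep 4, 1977 is 192 days.
192 mod 7 = 3, so they are different weekdays.
(Feb 24, 1977 is a Thursday; Sep 4, 1977 is a Sunday.)

No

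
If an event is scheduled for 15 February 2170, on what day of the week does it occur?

Thursday

Doomsday rule: the anchor day for the 2100s is Sunday. For year 70: 70÷12 = 5 r 10, and 10÷4 = 2, so 5+10+2 = 17.
Sunday + 17 ≡ Wednesday — that's 2170's doomsday.
In February the doomsday date is Feb 28 (2170 is not a leap year).
Feb 15 is 13 days before Feb 28; 13 mod 7 = 6, so Wednesday − 6 = Thursday.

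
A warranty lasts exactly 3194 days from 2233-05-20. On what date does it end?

February 16, 2242

+365 (one year) → May 20, 2234 (2829 left).
+365 (one year) → May 20, 2235 (2464 left).
+366 (one year; includes Feb 29, 2236) → May 20, 2236 (2098 left).
+365 (one year) → May 20, 2237 (1733 left).
+365 (one year) → May 20, 2238 (1368 left).
+365 (one year) → May 20, 2239 (1003 left).
+366 (one year; includes Feb 29, 2240) → May 20, 2240 (637 left).
+365 (one year) → May 20, 2241 (272 left).
May has 31 days: +12 → Jun 1, 2241 (260 left).
Jun has 30 days: +30 → Jul 1, 2241 (230 left).
Jul has 31 days: +31 → Aug 1, 2241 (199 left).
Aug has 31 days: +31 → Sep 1, 2241 (168 left).
Sep has 30 days: +30 → Oct 1, 2241 (138 left).
Oct has 31 days: +31 → Nov 1, 2241 (107 left).
Nov has 30 days: +30 → Dec 1, 2241 (77 left).
Dec has 31 days: +31 → Jan 1, 2242 (46 left).
Jan has 31 days: +31 → Feb 1, 2242 (15 left).
+15 → Feb 16, 2242.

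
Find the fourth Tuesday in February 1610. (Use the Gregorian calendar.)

February 1, 1610 is a Monday.
The first Tuesday is therefore February 2 (1 days later).
The fourth Tuesday is 2 + 3×7 = February 23.

February 23, 1610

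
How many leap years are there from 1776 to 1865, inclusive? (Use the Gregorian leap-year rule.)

Multiples of 4 in [1776,1865]: 23.
Of those, multiples of 100: 1 (not leap unless ÷400).
Multiples of 400: 0.
Leap years = 23 − 1 + 0 = 22.

22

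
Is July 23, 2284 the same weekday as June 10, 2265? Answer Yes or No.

No

From Jun 10, 2265 to Jul 23, 2284 is 6983 days.
6983 mod 7 = 4, so they are different weekdays.
(Jun 10, 2265 is a Saturday; Jul 23, 2284 is a Wednesday.)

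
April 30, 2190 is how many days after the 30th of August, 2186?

Aug 30, 2186 → Aug 30, 2187: 365 days.
Aug 30, 2187 → Aug 30, 2188: 366 days (Feb 29, 2188 is in that span).
Aug 30, 2188 → Aug 30, 2189: 365 days.
Aug 30, 2189 → Sep 30, 2189: 31 days (August has 31).
Sep 30, 2189 → Oct 30, 2189: 30 days (September has 30).
Oct 30, 2189 → Nov 30, 2189: 31 days (October has 31).
Nov 30, 2189 → Dec 30, 2189: 30 days (November has 30).
Dec 30, 2189 → Jan 30, 2190: 31 days (December has 31).
Jan 30, 2190 → Feb 28, 2190: 29 days (January has 31).
Feb 28, 2190 → Mar 28, 2190: 28 days (February has 28).
Mar 28, 2190 → Apr 28, 2190: 31 days (March has 31).
Apr 28, 2190 → Apr 30, 2190: 2 days.
Total: 1339 days.

1339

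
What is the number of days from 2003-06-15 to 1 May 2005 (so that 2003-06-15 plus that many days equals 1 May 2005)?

Jun 15, 2003 → Jun 15, 2004: 366 days (Feb 29, 2004 is in that span).
Jun 15, 2004 → Jul 15, 2004: 30 days (June has 30).
Jul 15, 2004 → Aug 15, 2004: 31 days (July has 31).
Aug 15, 2004 → Sep 15, 2004: 31 days (August has 31).
Sep 15, 2004 → Oct 15, 2004: 30 days (September has 30).
Oct 15, 2004 → Nov 15, 2004: 31 days (October has 31).
Nov 15, 2004 → Dec 15, 2004: 30 days (November has 30).
Dec 15, 2004 → Jan 15, 2005: 31 days (December has 31).
Jan 15, 2005 → Feb 15, 2005: 31 days (January has 31).
Feb 15, 2005 → Mar 15, 2005: 28 days (February has 28).
Mar 15, 2005 → Apr 15, 2005: 31 days (March has 31).
Apr 15, 2005 → May 1, 2005: 16 days.
Total: 686 days.

686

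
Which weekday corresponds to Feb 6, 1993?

Saturday

Doomsday rule: the anchor day for the 1900s is Wednesday. For year 93: 93÷12 = 7 r 9, and 9÷4 = 2, so 7+9+2 = 18.
Wednesday + 18 ≡ Sunday — that's 1993's doomsday.
In February the doomsday date is Feb 28 (1993 is not a leap year).
Feb 6 is 22 days before Feb 28; 22 mod 7 = 1, so Sunday − 1 = Saturday.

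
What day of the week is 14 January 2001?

Sunday

January 1, 2001 is a Monday.
Jan 1, 2001 → Jan 14, 2001: 13 days.
Total: 13 days.
13 mod 7 = 6, so Monday + 6 = Sunday.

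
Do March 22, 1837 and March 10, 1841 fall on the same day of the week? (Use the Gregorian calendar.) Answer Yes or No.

Yes

From Mar 22, 1837 to Mar 10, 1841 is 1449 days.
1449 mod 7 = 0, so they are the same weekday.
(Mar 22, 1837 is a Wednesday; Mar 10, 1841 is a Wednesday.)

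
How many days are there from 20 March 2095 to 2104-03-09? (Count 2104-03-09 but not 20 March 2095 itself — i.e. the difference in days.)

3276

Mar 20, 2095 → Mar 20, 2096: 366 days (Feb 29, 2096 is in that span).
Mar 20, 2096 → Mar 20, 2097: 365 days.
Mar 20, 2097 → Mar 20, 2098: 365 days.
Mar 20, 2098 → Mar 20, 2099: 365 days.
Mar 20, 2099 → Mar 20, 2100: 365 days.
Mar 20, 2100 → Mar 20, 2101: 365 days.
Mar 20, 2101 → Mar 20, 2102: 365 days.
Mar 20, 2102 → Mar 20, 2103: 365 days.
Mar 20, 2103 → Apr 20, 2103: 31 days (March has 31).
Apr 20, 2103 → May 20, 2103: 30 days (April has 30).
May 20, 2103 → Jun 20, 2103: 31 days (May has 31).
Jun 20, 2103 → Jul 20, 2103: 30 days (June has 30).
Jul 20, 2103 → Aug 20, 2103: 31 days (July has 31).
Aug 20, 2103 → Sep 20, 2103: 31 days (August has 31).
Sep 20, 2103 → Oct 20, 2103: 30 days (September has 30).
Oct 20, 2103 → Nov 20, 2103: 31 days (October has 31).
Nov 20, 2103 → Dec 20, 2103: 30 days (November has 30).
Dec 20, 2103 → Jan 20, 2104: 31 days (December has 31).
Jan 20, 2104 → Feb 20, 2104: 31 days (January has 31).
Feb 20, 2104 → Mar 9, 2104: 18 days.
Total: 3276 days.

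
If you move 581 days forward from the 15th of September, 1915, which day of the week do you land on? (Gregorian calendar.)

Wednesday

Sep 15, 1915 is a Wednesday.
581 mod 7 = 0, so 581 days after a Wednesday is Wednesday + 0 = Wednesday.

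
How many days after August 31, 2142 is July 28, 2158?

5810

Aug 31, 2142 → Aug 31, 2143: 365 days.
Aug 31, 2143 → Aug 31, 2144: 366 days (Feb 29, 2144 is in that span).
Aug 31, 2144 → Aug 31, 2145: 365 days.
Aug 31, 2145 → Aug 31, 2146: 365 days.
Aug 31, 2146 → Aug 31, 2147: 365 days.
Aug 31, 2147 → Aug 31, 2148: 366 days (Feb 29, 2148 is in that span).
Aug 31, 2148 → Aug 31, 2149: 365 days.
Aug 31, 2149 → Aug 31, 2150: 365 days.
Aug 31, 2150 → Aug 31, 2151: 365 days.
Aug 31, 2151 → Aug 31, 2152: 366 days (Feb 29, 2152 is in that span).
Aug 31, 2152 → Aug 31, 2153: 365 days.
Aug 31, 2153 → Aug 31, 2154: 365 days.
Aug 31, 2154 → Aug 31, 2155: 365 days.
Aug 31, 2155 → Aug 31, 2156: 366 days (Feb 29, 2156 is in that span).
Aug 31, 2156 → Aug 31, 2157: 365 days.
Aug 31, 2157 → Sep 30, 2157: 30 days (August has 31).
Sep 30, 2157 → Oct 30, 2157: 30 days (September has 30).
Oct 30, 2157 → Nov 30, 2157: 31 days (October has 31).
Nov 30, 2157 → Dec 30, 2157: 30 days (November has 30).
Dec 30, 2157 → Jan 30, 2158: 31 days (December has 31).
Jan 30, 2158 → Feb 28, 2158: 29 days (January has 31).
Feb 28, 2158 → Mar 28, 2158: 28 days (February has 28).
Mar 28, 2158 → Apr 28, 2158: 31 days (March has 31).
Apr 28, 2158 → May 28, 2158: 30 days (April has 30).
May 28, 2158 → Jun 28, 2158: 31 days (May has 31).
Jun 28, 2158 → Jul 28, 2158: 30 days.
Total: 5810 days.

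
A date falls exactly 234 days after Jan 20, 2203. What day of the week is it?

Jan 20, 2203 is a Thursday.
234 mod 7 = 3, so 234 days after a Thursday is Thursday + 3 = Sunday.

Sunday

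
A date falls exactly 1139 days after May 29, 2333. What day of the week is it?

Saturday

First find the weekday of May 29, 2333. Doomsday rule: the anchor day for the 2300s is Wednesday. For year 33: 33÷12 = 2 r 9, and 9÷4 = 2, so 2+9+2 = 13.
Wednesday + 13 ≡ Tuesday — that's 2333's doomsday.
In May the doomsday date is May 9.
May 29 is 20 days after May 9; 20 mod 7 = 6, so Tuesday + 6 = Monday.
1139 mod 7 = 5, so 1139 days after a Monday is Monday + 5 = Saturday.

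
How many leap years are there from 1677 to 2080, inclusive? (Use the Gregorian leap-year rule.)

Multiples of 4 in [1677,2080]: 101.
Of those, multiples of 100: 4 (not leap unless ÷400).
Multiples of 400: 1.
Leap years = 101 − 4 + 1 = 98.

98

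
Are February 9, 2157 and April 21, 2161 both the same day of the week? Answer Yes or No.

No

From Feb 9, 2157 to Apr 21, 2161 is 1532 days.
1532 mod 7 = 6, so they are different weekdays.
(Feb 9, 2157 is a Wednesday; Apr 21, 2161 is a Tuesday.)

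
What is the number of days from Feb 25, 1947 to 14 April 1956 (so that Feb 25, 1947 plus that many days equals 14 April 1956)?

3336

Feb 25, 1947 → Feb 25, 1948: 365 days.
Feb 25, 1948 → Feb 25, 1949: 366 days (Feb 29, 1948 is in that span).
Feb 25, 1949 → Feb 25, 1950: 365 days.
Feb 25, 1950 → Feb 25, 1951: 365 days.
Feb 25, 1951 → Feb 25, 1952: 365 days.
Feb 25, 1952 → Feb 25, 1953: 366 days (Feb 29, 1952 is in that span).
Feb 25, 1953 → Feb 25, 1954: 365 days.
Feb 25, 1954 → Feb 25, 1955: 365 days.
Feb 25, 1955 → Feb 25, 1956: 365 days.
Feb 25, 1956 → Mar 25, 1956: 29 days (February has 29).
Mar 25, 1956 → Apr 14, 1956: 20 days.
Total: 3336 days.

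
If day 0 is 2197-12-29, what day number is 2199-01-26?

Dec 29, 2197 → Jan 29, 2198: 31 days (December has 31).
Jan 29, 2198 → Feb 28, 2198: 30 days (January has 31).
Feb 28, 2198 → Mar 28, 2198: 28 days (February has 28).
Mar 28, 2198 → Apr 28, 2198: 31 days (March has 31).
Apr 28, 2198 → May 28, 2198: 30 days (April has 30).
May 28, 2198 → Jun 28, 2198: 31 days (May has 31).
Jun 28, 2198 → Jul 28, 2198: 30 days (June has 30).
Jul 28, 2198 → Aug 28, 2198: 31 days (July has 31).
Aug 28, 2198 → Sep 28, 2198: 31 days (August has 31).
Sep 28, 2198 → Oct 28, 2198: 30 days (September has 30).
Oct 28, 2198 → Nov 28, 2198: 31 days (October has 31).
Nov 28, 2198 → Dec 28, 2198: 30 days (November has 30).
Dec 28, 2198 → Jan 26, 2199: 29 days.
Total: 393 days.

393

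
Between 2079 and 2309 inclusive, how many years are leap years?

Multiples of 4 in [2079,2309]: 58.
Of those, multiples of 100: 3 (not leap unless ÷400).
Multiples of 400: 0.
Leap years = 58 − 3 + 0 = 55.

55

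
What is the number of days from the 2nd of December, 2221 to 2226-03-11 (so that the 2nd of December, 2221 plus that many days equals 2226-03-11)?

1560

Dec 2, 2221 → Dec 2, 2222: 365 days.
Dec 2, 2222 → Dec 2, 2223: 365 days.
Dec 2, 2223 → Dec 2, 2224: 366 days (Feb 29, 2224 is in that span).
Dec 2, 2224 → Dec 2, 2225: 365 days.
Dec 2, 2225 → Jan 2, 2226: 31 days (December has 31).
Jan 2, 2226 → Feb 2, 2226: 31 days (January has 31).
Feb 2, 2226 → Mar 2, 2226: 28 days (February has 28).
Mar 2, 2226 → Mar 11, 2226: 9 days.
Total: 1560 days.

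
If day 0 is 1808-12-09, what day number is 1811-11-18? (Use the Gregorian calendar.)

Dec 9, 1808 → Dec 9, 1809: 365 days.
Dec 9, 1809 → Dec 9, 1810: 365 days.
Dec 9, 1810 → Jan 9, 1811: 31 days (December has 31).
Jan 9, 1811 → Feb 9, 1811: 31 days (January has 31).
Feb 9, 1811 → Mar 9, 1811: 28 days (February has 28).
Mar 9, 1811 → Apr 9, 1811: 31 days (March has 31).
Apr 9, 1811 → May 9, 1811: 30 days (April has 30).
May 9, 1811 → Jun 9, 1811: 31 days (May has 31).
Jun 9, 1811 → Jul 9, 1811: 30 days (June has 30).
Jul 9, 1811 → Aug 9, 1811: 31 days (July has 31).
Aug 9, 1811 → Sep 9, 1811: 31 days (August has 31).
Sep 9, 1811 → Oct 9, 1811: 30 days (September has 30).
Oct 9, 1811 → Nov 9, 1811: 31 days (October has 31).
Nov 9, 1811 → Nov 18, 1811: 9 days.
Total: 1074 days.

1074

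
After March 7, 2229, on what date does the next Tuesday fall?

Mar 7, 2229 is a Saturday.
From Saturday to the next Tuesday is 3 days.
Mar 7, 2229 + 3 = Mar 10, 2229.

March 10, 2229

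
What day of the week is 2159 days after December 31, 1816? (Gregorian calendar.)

Dec 31, 1816 is a Tuesday.
2159 mod 7 = 3, so 2159 days after a Tuesday is Tuesday + 3 = Friday.

Friday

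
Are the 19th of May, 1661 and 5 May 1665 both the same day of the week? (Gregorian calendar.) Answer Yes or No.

From May 19, 1661 to May 5, 1665 is 1447 days.
1447 mod 7 = 5, so they are different weekdays.
(May 19, 1661 is a Thursday; May 5, 1665 is a Tuesday.)

No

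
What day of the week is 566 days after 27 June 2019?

Wednesday

Jun 27, 2019 is a Thursday.
566 mod 7 = 6, so 566 days after a Thursday is Thursday + 6 = Wednesday.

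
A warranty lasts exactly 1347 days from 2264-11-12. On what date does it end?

+365 (one year) → Nov 12, 2265 (982 left).
+365 (one year) → Nov 12, 2266 (617 left).
+365 (one year) → Nov 12, 2267 (252 left).
Nov has 30 days: +19 → Dec 1, 2267 (233 left).
Dec has 31 days: +31 → Jan 1, 2268 (202 left).
Jan has 31 days: +31 → Feb 1, 2268 (171 left).
Feb has 29 days: +29 → Mar 1, 2268 (142 left).
Mar has 31 days: +31 → Apr 1, 2268 (111 left).
Apr has 30 days: +30 → May 1, 2268 (81 left).
May has 31 days: +31 → Jun 1, 2268 (50 left).
Jun has 30 days: +30 → Jul 1, 2268 (20 left).
+20 → Jul 21, 2268.

July 21, 2268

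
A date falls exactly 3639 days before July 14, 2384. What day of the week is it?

Sunday

First find the weekday of Jul 14, 2384. Doomsday rule: the anchor day for the 2300s is Wednesday. For year 84: 84÷12 = 7 r 0, and 0÷4 = 0, so 7+0+0 = 7.
Wednesday + 7 ≡ Wednesday — that's 2384's doomsday.
In July the doomsday date is Jul 11.
Jul 14 is 3 days after Jul 11; 3 mod 7 = 3, so Wednesday + 3 = Saturday.
3639 mod 7 = 6, so 3639 days before a Saturday is Saturday − 6 = Sunday.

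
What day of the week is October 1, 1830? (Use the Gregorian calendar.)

January 1, 1830 is a Friday.
Jan 1, 1830 → Feb 1, 1830: 31 days (January has 31).
Feb 1, 1830 → Mar 1, 1830: 28 days (February has 28).
Mar 1, 1830 → Apr 1, 1830: 31 days (March has 31).
Apr 1, 1830 → May 1, 1830: 30 days (April has 30).
May 1, 1830 → Jun 1, 1830: 31 days (May has 31).
Jun 1, 1830 → Jul 1, 1830: 30 days (June has 30).
Jul 1, 1830 → Aug 1, 1830: 31 days (July has 31).
Aug 1, 1830 → Sep 1, 1830: 31 days (August has 31).
Sep 1, 1830 → Oct 1, 1830: 30 days.
Total: 273 days.
273 mod 7 = 0, so Friday + 0 = Friday.

Friday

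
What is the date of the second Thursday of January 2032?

January 1, 2032 is a Thursday.
The first Thursday is therefore January 1 (same day).
The second Thursday is 1 + 1×7 = January 8.

January 8, 2032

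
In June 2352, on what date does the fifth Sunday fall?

June 29, 2352

June 1, 2352 is a Sunday.
The first Sunday is therefore June 1 (same day).
The fifth Sunday is 1 + 4×7 = June 29.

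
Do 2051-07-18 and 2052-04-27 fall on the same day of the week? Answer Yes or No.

From Jul 18, 2051 to Apr 27, 2052 is 284 days.
284 mod 7 = 4, so they are different weekdays.
(Jul 18, 2051 is a Tuesday; Apr 27, 2052 is a Saturday.)

No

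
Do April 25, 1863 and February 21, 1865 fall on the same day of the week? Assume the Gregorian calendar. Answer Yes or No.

From Apr 25, 1863 to Feb 21, 1865 is 668 days.
668 mod 7 = 3, so they are different weekdays.
(Apr 25, 1863 is a Saturday; Feb 21, 1865 is a Tuesday.)

No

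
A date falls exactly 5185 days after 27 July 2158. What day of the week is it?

First find the weekday of Jul 27, 2158. Doomsday rule: the anchor day for the 2100s is Sunday. For year 58: 58÷12 = 4 r 10, and 10÷4 = 2, so 4+10+2 = 16.
Sunday + 16 ≡ Tuesday — that's 2158's doomsday.
In July the doomsday date is Jul 11.
Jul 27 is 16 days after Jul 11; 16 mod 7 = 2, so Tuesday + 2 = Thursday.
5185 mod 7 = 5, so 5185 days after a Thursday is Thursday + 5 = Tuesday.

Tuesday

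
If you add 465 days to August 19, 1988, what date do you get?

+365 (one year) → Aug 19, 1989 (100 left).
Aug has 31 days: +13 → Sep 1, 1989 (87 left).
Sep has 30 days: +30 → Oct 1, 1989 (57 left).
Oct has 31 days: +31 → Nov 1, 1989 (26 left).
+26 → Nov 27, 1989.

November 27, 1989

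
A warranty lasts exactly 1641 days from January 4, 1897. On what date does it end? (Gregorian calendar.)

July 4, 1901

+365 (one year) → Jan 4, 1898 (1276 left).
+365 (one year) → Jan 4, 1899 (911 left).
+365 (one year) → Jan 4, 1900 (546 left).
+365 (one year) → Jan 4, 1901 (181 left).
Jan has 31 days: +28 → Feb 1, 1901 (153 left).
Feb has 28 days: +28 → Mar 1, 1901 (125 left).
Mar has 31 days: +31 → Apr 1, 1901 (94 left).
Apr has 30 days: +30 → May 1, 1901 (64 left).
May has 31 days: +31 → Jun 1, 1901 (33 left).
Jun has 30 days: +30 → Jul 1, 1901 (3 left).
+3 → Jul 4, 1901.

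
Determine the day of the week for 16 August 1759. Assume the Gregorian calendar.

Doomsday rule: the anchor day for the 1700s is Sunday. For year 59: 59÷12 = 4 r 11, and 11÷4 = 2, so 4+11+2 = 17.
Sunday + 17 ≡ Wednesday — that's 1759's doomsday.
In August the doomsday date is Aug 8.
Aug 16 is 8 days after Aug 8; 8 mod 7 = 1, so Wednesday + 1 = Thursday.

Thursday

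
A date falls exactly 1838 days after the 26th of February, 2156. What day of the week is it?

Monday

First find the weekday of Feb 26, 2156. Doomsday rule: the anchor day for the 2100s is Sunday. For year 56: 56÷12 = 4 r 8, and 8÷4 = 2, so 4+8+2 = 14.
Sunday + 14 ≡ Sunday — that's 2156's doomsday.
In February the doomsday date is Feb 29 (2156 is a leap year (divisible by 4)).
Feb 26 is 3 days before Feb 29; 3 mod 7 = 3, so Sunday − 3 = Thursday.
1838 mod 7 = 4, so 1838 days after a Thursday is Thursday + 4 = Monday.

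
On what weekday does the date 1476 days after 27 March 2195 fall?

Thursday

First find the weekday of Mar 27, 2195. Doomsday rule: the anchor day for the 2100s is Sunday. For year 95: 95÷12 = 7 r 11, and 11÷4 = 2, so 7+11+2 = 20.
Sunday + 20 ≡ Saturday — that's 2195's doomsday.
In March the doomsday date is Mar 14.
Mar 27 is 13 days after Mar 14; 13 mod 7 = 6, so Saturday + 6 = Friday.
1476 mod 7 = 6, so 1476 days after a Friday is Friday + 6 = Thursday.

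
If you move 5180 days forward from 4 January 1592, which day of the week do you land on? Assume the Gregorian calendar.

First find the weekday of Jan 4, 1592. Doomsday rule: the anchor day for the 1500s is Wednesday. For year 92: 92÷12 = 7 r 8, and 8÷4 = 2, so 7+8+2 = 17.
Wednesday + 17 ≡ Saturday — that's 1592's doomsday.
In January the doomsday date is Jan 4 (1592 is a leap year (divisible by 4)).
Jan 4 is the doomsday itself: Saturday.
5180 mod 7 = 0, so 5180 days after a Saturday is Saturday + 0 = Saturday.

Saturday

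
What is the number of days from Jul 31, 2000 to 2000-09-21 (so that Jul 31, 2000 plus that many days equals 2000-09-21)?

52

Jul 31, 2000 → Aug 31, 2000: 31 days (July has 31).
Aug 31, 2000 → Sep 21, 2000: 21 days.
Total: 52 days.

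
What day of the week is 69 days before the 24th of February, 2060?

Wednesday

First find the weekday of Feb 24, 2060. Doomsday rule: the anchor day for the 2000s is Tuesday. For year 60: 60÷12 = 5 r 0, and 0÷4 = 0, so 5+0+0 = 5.
Tuesday + 5 ≡ Sunday — that's 2060's doomsday.
In February the doomsday date is Feb 29 (2060 is a leap year (divisible by 4)).
Feb 24 is 5 days before Feb 29; 5 mod 7 = 5, so Sunday − 5 = Tuesday.
69 mod 7 = 6, so 69 days before a Tuesday is Tuesday − 6 = Wednesday.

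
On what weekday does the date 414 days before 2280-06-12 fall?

Friday

First find the weekday of Jun 12, 2280. Doomsday rule: the anchor day for the 2200s is Friday. For year 80: 80÷12 = 6 r 8, and 8÷4 = 2, so 6+8+2 = 16.
Friday + 16 ≡ Sunday — that's 2280's doomsday.
In June the doomsday date is Jun 6.
Jun 12 is 6 days after Jun 6; 6 mod 7 = 6, so Sunday + 6 = Saturday.
414 mod 7 = 1, so 414 days before a Saturday is Saturday − 1 = Friday.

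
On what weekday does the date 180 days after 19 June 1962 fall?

Sunday

Jun 19, 1962 is a Tuesday.
180 mod 7 = 5, so 180 days after a Tuesday is Tuesday + 5 = Sunday.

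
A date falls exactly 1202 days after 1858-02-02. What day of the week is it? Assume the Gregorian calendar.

Feb 2, 1858 is a Tuesday.
1202 mod 7 = 5, so 1202 days after a Tuesday is Tuesday + 5 = Sunday.

Sunday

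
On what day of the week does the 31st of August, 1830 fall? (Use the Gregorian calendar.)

Doomsday rule: the anchor day for the 1800s is Friday. For year 30: 30÷12 = 2 r 6, and 6÷4 = 1, so 2+6+1 = 9.
Friday + 9 ≡ Sunday — that's 1830's doomsday.
In August the doomsday date is Aug 8.
Aug 31 is 23 days after Aug 8; 23 mod 7 = 2, so Sunday + 2 = Tuesday.

Tuesday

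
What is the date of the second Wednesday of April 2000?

April 1, 2000 is a Saturday.
The first Wednesday is therefore April 5 (4 days later).
The second Wednesday is 5 + 1×7 = April 12.

April 12, 2000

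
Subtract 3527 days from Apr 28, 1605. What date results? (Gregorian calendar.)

−365 (one year) → Apr 28, 1604 (3162 left).
−366 (one year; includes Feb 29, 1604) → Apr 28, 1603 (2796 left).
−365 (one year) → Apr 28, 1602 (2431 left).
−365 (one year) → Apr 28, 1601 (2066 left).
−365 (one year) → Apr 28, 1600 (1701 left).
−366 (one year; includes Feb 29, 1600) → Apr 28, 1599 (1335 left).
−365 (one year) → Apr 28, 1598 (970 left).
−365 (one year) → Apr 28, 1597 (605 left).
−365 (one year) → Apr 28, 1596 (240 left).
−28 → Mar 31, 1596 (end of Mar, 31 days; 212 left).
−31 → Feb 29, 1596 (end of Feb, 29 days; 181 left).
−29 → Jan 31, 1596 (end of Jan, 31 days; 152 left).
−31 → Dec 31, 1595 (end of Dec, 31 days; 121 left).
−31 → Nov 30, 1595 (end of Nov, 30 days; 90 left).
−30 → Oct 31, 1595 (end of Oct, 31 days; 60 left).
−31 → Sep 30, 1595 (end of Sep, 30 days; 29 left).
−29 → Sep 1, 1595.

September 1, 1595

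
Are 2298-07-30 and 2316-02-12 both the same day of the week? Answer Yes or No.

From Jul 30, 2298 to Feb 12, 2316 is 6405 days.
6405 mod 7 = 0, so they are the same weekday.
(Jul 30, 2298 is a Saturday; Feb 12, 2316 is a Saturday.)

Yes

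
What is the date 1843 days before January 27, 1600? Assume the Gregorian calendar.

−365 (one year) → Jan 27, 1599 (1478 left).
−365 (one year) → Jan 27, 1598 (1113 left).
−365 (one year) → Jan 27, 1597 (748 left).
−366 (one year; includes Feb 29, 1596) → Jan 27, 1596 (382 left).
−27 → Dec 31, 1595 (end of Dec, 31 days; 355 left).
−31 → Nov 30, 1595 (end of Nov, 30 days; 324 left).
−30 → Oct 31, 1595 (end of Oct, 31 days; 294 left).
−31 → Sep 30, 1595 (end of Sep, 30 days; 263 left).
−30 → Aug 31, 1595 (end of Aug, 31 days; 233 left).
−31 → Jul 31, 1595 (end of Jul, 31 days; 202 left).
−31 → Jun 30, 1595 (end of Jun, 30 days; 171 left).
−30 → May 31, 1595 (end of May, 31 days; 141 left).
−31 → Apr 30, 1595 (end of Apr, 30 days; 110 left).
−30 → Mar 31, 1595 (end of Mar, 31 days; 80 left).
−31 → Feb 28, 1595 (end of Feb, 28 days; 49 left).
−28 → Jan 31, 1595 (end of Jan, 31 days; 21 left).
−21 → Jan 10, 1595.

January 10, 1595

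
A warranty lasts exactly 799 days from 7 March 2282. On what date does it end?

May 14, 2284

+365 (one year) → Mar 7, 2283 (434 left).
+366 (one year; includes Feb 29, 2284) → Mar 7, 2284 (68 left).
Mar has 31 days: +25 → Apr 1, 2284 (43 left).
Apr has 30 days: +30 → May 1, 2284 (13 left).
+13 → May 14, 2284.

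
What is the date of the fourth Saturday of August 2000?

August 1, 2000 is a Tuesday.
The first Saturday is therefore August 5 (4 days later).
The fourth Saturday is 5 + 3×7 = August 26.

August 26, 2000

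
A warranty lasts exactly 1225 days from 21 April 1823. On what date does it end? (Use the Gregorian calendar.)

+366 (one year; includes Feb 29, 1824) → Apr 21, 1824 (859 left).
+365 (one year) → Apr 21, 1825 (494 left).
+365 (one year) → Apr 21, 1826 (129 left).
Apr has 30 days: +10 → May 1, 1826 (119 left).
May has 31 days: +31 → Jun 1, 1826 (88 left).
Jun has 30 days: +30 → Jul 1, 1826 (58 left).
Jul has 31 days: +31 → Aug 1, 1826 (27 left).
+27 → Aug 28, 1826.

August 28, 1826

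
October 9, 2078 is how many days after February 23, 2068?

3881

Feb 23, 2068 → Feb 23, 2069: 366 days (Feb 29, 2068 is in that span).
Feb 23, 2069 → Feb 23, 2070: 365 days.
Feb 23, 2070 → Feb 23, 2071: 365 days.
Feb 23, 2071 → Feb 23, 2072: 365 days.
Feb 23, 2072 → Feb 23, 2073: 366 days (Feb 29, 2072 is in that span).
Feb 23, 2073 → Feb 23, 2074: 365 days.
Feb 23, 2074 → Feb 23, 2075: 365 days.
Feb 23, 2075 → Feb 23, 2076: 365 days.
Feb 23, 2076 → Feb 23, 2077: 366 days (Feb 29, 2076 is in that span).
Feb 23, 2077 → Feb 23, 2078: 365 days.
Feb 23, 2078 → Mar 23, 2078: 28 days (February has 28).
Mar 23, 2078 → Apr 23, 2078: 31 days (March has 31).
Apr 23, 2078 → May 23, 2078: 30 days (April has 30).
May 23, 2078 → Jun 23, 2078: 31 days (May has 31).
Jun 23, 2078 → Jul 23, 2078: 30 days (June has 30).
Jul 23, 2078 → Aug 23, 2078: 31 days (July has 31).
Aug 23, 2078 → Sep 23, 2078: 31 days (August has 31).
Sep 23, 2078 → Oct 9, 2078: 16 days.
Total: 3881 days.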